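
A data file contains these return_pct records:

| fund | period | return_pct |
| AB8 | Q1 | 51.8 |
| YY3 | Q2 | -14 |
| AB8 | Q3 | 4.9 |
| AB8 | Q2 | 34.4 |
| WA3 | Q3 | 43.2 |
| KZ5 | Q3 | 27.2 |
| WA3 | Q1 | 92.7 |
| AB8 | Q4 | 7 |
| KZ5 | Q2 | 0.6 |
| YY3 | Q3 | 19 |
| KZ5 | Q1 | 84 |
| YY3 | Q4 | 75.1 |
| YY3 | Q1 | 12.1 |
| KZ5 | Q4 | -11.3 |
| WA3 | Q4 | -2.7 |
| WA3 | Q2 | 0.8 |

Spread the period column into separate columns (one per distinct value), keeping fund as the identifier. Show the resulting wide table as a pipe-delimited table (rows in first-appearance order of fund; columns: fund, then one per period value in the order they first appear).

Columns: fund plus the 4 distinct period values (Q1, Q2, Q3, Q4).
For example, row AB8 column Q1 takes return_pct=51.8 from the long row (AB8, Q1).

| fund | Q1 | Q2 | Q3 | Q4 |
| AB8 | 51.8 | 34.4 | 4.9 | 7 |
| YY3 | 12.1 | -14 | 19 | 75.1 |
| WA3 | 92.7 | 0.8 | 43.2 | -2.7 |
| KZ5 | 84 | 0.6 | 27.2 | -11.3 |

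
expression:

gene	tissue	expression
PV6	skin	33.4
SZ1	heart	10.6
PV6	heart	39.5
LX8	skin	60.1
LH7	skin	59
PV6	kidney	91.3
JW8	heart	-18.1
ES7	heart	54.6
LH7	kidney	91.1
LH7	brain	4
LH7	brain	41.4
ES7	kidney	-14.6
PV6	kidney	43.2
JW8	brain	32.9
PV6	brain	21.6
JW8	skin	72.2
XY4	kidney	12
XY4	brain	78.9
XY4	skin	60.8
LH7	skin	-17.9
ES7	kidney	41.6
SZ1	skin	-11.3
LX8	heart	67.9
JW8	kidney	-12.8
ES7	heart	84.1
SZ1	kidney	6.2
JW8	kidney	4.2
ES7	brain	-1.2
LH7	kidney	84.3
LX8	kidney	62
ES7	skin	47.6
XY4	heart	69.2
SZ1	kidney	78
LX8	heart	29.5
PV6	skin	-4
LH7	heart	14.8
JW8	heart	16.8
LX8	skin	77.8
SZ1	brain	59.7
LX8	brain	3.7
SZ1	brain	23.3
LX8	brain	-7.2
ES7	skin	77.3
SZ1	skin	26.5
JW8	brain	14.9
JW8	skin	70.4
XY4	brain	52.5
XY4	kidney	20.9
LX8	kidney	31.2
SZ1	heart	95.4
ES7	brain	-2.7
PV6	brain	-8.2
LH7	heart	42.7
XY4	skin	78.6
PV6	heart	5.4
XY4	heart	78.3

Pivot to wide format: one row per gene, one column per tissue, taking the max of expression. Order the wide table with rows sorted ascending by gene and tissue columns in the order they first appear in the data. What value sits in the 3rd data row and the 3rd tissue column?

91.1

With rows sorted ascending by gene, row 3 is gene=LH7. tissue columns in first-appearance order: skin, heart, kidney, brain; column 3 is kidney.
Long rows with gene=LH7, tissue=kidney: max(91.1, 84.3) = 91.1.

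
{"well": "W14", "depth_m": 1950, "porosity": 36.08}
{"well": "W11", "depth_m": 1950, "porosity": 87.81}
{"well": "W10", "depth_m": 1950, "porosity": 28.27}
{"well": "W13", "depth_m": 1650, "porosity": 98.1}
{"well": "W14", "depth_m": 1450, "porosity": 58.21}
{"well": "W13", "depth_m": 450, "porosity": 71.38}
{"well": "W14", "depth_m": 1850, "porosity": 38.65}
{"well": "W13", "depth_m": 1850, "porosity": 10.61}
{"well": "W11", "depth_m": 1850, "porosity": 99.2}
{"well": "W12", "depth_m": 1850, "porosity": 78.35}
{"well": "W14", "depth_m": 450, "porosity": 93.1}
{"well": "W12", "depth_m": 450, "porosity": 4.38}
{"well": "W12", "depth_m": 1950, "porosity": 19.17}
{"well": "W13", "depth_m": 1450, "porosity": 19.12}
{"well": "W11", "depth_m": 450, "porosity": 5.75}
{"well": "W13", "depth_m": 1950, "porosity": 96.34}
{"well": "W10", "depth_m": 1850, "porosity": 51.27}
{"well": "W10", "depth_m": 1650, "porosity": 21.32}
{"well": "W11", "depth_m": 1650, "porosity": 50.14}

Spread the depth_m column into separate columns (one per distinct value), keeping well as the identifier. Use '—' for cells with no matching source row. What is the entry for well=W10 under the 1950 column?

28.27

The long row with well=W10, depth_m=1950 has porosity=28.27.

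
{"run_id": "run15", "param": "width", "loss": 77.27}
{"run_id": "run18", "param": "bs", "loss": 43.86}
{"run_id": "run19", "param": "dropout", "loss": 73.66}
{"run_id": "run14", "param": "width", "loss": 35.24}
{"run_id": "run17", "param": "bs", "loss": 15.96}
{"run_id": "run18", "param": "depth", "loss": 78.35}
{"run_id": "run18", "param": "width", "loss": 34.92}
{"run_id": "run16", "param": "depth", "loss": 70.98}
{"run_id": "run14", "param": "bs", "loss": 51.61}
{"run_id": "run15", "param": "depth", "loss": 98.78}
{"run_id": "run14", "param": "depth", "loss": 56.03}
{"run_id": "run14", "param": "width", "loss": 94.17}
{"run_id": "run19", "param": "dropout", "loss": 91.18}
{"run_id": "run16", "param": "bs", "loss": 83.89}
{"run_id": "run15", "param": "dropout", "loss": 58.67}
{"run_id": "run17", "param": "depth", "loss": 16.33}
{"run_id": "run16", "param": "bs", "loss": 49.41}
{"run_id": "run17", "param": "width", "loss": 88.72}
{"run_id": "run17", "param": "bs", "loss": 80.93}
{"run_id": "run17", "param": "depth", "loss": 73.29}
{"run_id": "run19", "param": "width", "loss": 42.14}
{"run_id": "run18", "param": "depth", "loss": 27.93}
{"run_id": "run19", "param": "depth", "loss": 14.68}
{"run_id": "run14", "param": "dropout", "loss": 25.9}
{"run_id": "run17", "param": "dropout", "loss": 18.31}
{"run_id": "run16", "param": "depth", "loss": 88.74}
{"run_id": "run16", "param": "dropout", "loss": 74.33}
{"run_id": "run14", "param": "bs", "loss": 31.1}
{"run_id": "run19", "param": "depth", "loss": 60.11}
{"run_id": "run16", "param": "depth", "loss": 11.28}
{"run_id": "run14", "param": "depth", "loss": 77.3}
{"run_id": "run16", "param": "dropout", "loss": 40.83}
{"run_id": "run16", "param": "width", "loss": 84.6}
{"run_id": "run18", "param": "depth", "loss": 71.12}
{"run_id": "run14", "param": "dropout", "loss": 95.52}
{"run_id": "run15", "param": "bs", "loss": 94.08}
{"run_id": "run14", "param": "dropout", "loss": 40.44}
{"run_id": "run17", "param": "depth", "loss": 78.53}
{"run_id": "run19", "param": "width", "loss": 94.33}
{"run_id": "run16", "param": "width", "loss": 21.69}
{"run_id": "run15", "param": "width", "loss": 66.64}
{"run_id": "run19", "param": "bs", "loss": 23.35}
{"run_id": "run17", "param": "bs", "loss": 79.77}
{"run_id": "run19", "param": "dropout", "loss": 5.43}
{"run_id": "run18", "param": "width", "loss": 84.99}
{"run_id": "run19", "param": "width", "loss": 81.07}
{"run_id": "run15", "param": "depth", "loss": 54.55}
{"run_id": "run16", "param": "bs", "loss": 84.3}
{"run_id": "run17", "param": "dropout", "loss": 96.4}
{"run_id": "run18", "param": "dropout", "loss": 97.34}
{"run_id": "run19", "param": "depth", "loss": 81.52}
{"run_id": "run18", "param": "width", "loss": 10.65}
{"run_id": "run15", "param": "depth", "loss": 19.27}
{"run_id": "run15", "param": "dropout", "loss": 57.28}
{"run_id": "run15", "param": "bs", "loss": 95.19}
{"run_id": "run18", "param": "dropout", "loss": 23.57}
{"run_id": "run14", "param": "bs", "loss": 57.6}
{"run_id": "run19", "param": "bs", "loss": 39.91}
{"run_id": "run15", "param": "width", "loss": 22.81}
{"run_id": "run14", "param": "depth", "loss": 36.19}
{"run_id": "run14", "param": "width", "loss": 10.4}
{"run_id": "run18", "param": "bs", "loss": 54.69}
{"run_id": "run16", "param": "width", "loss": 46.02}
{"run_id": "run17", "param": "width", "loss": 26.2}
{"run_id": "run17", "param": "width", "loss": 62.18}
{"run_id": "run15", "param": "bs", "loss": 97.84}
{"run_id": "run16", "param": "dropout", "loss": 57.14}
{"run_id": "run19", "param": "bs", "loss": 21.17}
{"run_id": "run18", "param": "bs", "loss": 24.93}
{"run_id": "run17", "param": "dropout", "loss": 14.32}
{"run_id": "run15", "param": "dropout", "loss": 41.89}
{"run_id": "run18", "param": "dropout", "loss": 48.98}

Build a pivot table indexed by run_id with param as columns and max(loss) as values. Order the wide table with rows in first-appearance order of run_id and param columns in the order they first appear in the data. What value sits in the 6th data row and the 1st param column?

84.6

With rows in first-appearance order of run_id, row 6 is run_id=run16. param columns in first-appearance order: width, bs, dropout, depth; column 1 is width.
Long rows with run_id=run16, param=width: max(84.6, 21.69, 46.02) = 84.6.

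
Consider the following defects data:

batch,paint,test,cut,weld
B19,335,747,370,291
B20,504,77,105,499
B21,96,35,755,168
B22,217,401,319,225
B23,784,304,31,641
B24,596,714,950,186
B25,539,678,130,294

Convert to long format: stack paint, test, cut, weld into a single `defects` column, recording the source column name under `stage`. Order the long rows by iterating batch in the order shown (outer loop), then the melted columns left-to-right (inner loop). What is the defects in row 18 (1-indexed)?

28 rows total (7 × 4). Row 18: index ⌊(18-1)/4⌋ = 4 into batch → B23; (18-1) mod 4 = 1 into the melted columns → test.
So row 18 is (B23, test, 304); defects = 304.

304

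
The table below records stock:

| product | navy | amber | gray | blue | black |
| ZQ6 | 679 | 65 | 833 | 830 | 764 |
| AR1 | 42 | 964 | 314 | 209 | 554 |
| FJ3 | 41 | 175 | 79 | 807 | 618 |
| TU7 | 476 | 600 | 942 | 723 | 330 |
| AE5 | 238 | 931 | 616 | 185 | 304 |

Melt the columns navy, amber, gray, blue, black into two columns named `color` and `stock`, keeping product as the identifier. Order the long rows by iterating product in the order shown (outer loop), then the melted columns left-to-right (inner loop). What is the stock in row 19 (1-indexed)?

723

25 rows total (5 × 5). Row 19: index ⌊(19-1)/5⌋ = 3 into product → TU7; (19-1) mod 5 = 3 into the melted columns → blue.
So row 19 is (TU7, blue, 723); stock = 723.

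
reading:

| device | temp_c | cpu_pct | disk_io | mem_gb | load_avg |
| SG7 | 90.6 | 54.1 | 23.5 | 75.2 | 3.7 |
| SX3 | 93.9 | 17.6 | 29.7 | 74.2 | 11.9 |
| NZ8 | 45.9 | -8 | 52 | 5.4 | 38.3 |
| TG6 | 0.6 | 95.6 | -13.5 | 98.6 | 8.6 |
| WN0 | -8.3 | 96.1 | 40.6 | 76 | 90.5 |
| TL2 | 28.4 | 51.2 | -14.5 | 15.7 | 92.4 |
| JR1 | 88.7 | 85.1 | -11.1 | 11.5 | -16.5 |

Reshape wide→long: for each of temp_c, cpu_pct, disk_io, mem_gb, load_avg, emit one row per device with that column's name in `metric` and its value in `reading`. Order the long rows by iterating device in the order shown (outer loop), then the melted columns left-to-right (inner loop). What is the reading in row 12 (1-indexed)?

-8

35 rows total (7 × 5). Row 12: index ⌊(12-1)/5⌋ = 2 into device → NZ8; (12-1) mod 5 = 1 into the melted columns → cpu_pct.
So row 12 is (NZ8, cpu_pct, -8); reading = -8.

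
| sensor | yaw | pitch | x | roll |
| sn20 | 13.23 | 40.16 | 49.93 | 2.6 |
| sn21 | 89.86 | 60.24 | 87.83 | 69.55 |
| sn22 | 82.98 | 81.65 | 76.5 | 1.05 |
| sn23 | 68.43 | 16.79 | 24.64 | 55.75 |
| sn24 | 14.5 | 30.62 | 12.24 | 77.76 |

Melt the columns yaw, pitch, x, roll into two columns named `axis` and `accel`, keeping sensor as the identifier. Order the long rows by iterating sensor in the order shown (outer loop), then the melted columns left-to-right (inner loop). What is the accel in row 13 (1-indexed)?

20 rows total (5 × 4). Row 13: index ⌊(13-1)/4⌋ = 3 into sensor → sn23; (13-1) mod 4 = 0 into the melted columns → yaw.
So row 13 is (sn23, yaw, 68.43); accel = 68.43.

68.43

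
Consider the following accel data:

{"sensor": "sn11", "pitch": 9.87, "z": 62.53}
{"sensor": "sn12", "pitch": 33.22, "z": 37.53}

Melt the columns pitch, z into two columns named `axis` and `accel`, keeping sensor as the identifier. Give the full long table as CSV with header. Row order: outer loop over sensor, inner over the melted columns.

sensor,axis,accel
sn11,pitch,9.87
sn11,z,62.53
sn12,pitch,33.22
sn12,z,37.53

Each (sensor, column) pair becomes one row: 2 × 2 = 4 rows.
For example, (sn11, pitch) → accel=9.87.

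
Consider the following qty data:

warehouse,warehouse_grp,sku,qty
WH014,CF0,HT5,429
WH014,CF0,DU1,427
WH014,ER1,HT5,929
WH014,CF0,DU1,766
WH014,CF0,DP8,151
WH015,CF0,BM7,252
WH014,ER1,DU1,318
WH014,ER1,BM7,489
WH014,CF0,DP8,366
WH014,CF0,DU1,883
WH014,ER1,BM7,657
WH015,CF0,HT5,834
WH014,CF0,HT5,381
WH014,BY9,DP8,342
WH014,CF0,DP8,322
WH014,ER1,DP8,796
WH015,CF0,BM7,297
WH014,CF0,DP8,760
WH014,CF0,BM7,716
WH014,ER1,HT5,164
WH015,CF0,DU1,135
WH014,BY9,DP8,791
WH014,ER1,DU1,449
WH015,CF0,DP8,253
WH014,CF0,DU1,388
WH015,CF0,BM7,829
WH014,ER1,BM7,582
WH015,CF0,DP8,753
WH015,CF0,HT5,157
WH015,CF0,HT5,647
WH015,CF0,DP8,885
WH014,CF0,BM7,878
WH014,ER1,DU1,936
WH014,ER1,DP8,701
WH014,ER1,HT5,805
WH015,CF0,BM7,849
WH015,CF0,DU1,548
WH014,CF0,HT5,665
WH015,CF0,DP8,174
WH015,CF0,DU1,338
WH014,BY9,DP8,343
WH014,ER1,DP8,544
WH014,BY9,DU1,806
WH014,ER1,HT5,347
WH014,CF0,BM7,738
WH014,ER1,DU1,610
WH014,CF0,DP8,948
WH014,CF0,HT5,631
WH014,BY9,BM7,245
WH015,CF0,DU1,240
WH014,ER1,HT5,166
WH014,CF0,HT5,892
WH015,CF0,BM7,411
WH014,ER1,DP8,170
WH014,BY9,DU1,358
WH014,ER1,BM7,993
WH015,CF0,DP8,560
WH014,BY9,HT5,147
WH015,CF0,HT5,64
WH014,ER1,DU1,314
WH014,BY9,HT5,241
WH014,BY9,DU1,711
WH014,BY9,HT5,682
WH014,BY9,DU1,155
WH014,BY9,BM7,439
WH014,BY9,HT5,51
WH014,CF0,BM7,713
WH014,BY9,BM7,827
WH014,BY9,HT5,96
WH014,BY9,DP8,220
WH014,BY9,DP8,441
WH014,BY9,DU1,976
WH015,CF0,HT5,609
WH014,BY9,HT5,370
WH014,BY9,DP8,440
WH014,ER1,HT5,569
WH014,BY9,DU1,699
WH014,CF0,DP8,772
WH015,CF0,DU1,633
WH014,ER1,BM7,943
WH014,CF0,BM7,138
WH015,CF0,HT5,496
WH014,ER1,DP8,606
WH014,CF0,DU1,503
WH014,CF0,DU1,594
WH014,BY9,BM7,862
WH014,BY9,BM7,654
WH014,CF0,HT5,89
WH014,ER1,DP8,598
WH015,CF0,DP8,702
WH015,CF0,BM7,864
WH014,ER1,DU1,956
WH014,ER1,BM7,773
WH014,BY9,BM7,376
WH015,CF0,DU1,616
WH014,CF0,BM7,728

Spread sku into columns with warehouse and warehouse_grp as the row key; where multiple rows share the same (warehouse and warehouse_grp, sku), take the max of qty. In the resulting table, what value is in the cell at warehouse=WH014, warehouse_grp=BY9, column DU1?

976

Rows with warehouse=WH014, warehouse_grp=BY9 and sku=DU1: qty values are 806, 358, 711, 155, 976, 699.
max(806, 358, 711, 155, 976, 699) = 976.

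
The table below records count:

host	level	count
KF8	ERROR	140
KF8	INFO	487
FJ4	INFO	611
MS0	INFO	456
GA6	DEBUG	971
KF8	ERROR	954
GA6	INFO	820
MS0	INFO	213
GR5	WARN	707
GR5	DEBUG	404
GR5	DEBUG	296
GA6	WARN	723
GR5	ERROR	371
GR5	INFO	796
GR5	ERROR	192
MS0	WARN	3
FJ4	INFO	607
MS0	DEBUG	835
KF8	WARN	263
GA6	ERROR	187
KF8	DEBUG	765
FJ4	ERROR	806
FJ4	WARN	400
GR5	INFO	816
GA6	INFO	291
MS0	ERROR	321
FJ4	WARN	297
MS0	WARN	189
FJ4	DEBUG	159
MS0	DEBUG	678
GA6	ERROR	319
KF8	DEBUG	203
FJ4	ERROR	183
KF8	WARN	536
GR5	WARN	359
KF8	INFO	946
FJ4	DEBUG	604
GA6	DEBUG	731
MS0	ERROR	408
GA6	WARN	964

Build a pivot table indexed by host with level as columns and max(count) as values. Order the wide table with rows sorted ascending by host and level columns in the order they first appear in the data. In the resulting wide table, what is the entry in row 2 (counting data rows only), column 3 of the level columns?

971

With rows sorted ascending by host, row 2 is host=GA6. level columns in first-appearance order: ERROR, INFO, DEBUG, WARN; column 3 is DEBUG.
Long rows with host=GA6, level=DEBUG: max(971, 731) = 971.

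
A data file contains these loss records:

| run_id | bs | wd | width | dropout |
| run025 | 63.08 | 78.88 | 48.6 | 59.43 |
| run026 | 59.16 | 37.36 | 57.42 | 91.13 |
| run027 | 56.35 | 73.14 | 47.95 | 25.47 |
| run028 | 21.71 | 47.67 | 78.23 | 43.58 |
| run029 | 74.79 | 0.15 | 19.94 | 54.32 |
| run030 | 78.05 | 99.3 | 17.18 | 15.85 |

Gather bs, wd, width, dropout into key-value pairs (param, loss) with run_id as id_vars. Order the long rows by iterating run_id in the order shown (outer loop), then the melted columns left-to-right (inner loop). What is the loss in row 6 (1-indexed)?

24 rows total (6 × 4). Row 6: index ⌊(6-1)/4⌋ = 1 into run_id → run026; (6-1) mod 4 = 1 into the melted columns → wd.
So row 6 is (run026, wd, 37.36); loss = 37.36.

37.36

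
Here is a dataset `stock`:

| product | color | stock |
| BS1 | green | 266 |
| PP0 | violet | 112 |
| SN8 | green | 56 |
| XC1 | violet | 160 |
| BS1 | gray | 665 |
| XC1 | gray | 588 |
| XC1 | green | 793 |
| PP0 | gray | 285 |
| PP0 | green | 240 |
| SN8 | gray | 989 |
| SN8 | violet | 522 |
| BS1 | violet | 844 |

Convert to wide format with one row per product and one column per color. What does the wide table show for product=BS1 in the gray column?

Wide layout: rows indexed by product, columns are the 3 distinct color values (green, violet, gray).
Cell (product=BS1, color=gray) draws from the long row where product=BS1 and color=gray, which has stock=665.

665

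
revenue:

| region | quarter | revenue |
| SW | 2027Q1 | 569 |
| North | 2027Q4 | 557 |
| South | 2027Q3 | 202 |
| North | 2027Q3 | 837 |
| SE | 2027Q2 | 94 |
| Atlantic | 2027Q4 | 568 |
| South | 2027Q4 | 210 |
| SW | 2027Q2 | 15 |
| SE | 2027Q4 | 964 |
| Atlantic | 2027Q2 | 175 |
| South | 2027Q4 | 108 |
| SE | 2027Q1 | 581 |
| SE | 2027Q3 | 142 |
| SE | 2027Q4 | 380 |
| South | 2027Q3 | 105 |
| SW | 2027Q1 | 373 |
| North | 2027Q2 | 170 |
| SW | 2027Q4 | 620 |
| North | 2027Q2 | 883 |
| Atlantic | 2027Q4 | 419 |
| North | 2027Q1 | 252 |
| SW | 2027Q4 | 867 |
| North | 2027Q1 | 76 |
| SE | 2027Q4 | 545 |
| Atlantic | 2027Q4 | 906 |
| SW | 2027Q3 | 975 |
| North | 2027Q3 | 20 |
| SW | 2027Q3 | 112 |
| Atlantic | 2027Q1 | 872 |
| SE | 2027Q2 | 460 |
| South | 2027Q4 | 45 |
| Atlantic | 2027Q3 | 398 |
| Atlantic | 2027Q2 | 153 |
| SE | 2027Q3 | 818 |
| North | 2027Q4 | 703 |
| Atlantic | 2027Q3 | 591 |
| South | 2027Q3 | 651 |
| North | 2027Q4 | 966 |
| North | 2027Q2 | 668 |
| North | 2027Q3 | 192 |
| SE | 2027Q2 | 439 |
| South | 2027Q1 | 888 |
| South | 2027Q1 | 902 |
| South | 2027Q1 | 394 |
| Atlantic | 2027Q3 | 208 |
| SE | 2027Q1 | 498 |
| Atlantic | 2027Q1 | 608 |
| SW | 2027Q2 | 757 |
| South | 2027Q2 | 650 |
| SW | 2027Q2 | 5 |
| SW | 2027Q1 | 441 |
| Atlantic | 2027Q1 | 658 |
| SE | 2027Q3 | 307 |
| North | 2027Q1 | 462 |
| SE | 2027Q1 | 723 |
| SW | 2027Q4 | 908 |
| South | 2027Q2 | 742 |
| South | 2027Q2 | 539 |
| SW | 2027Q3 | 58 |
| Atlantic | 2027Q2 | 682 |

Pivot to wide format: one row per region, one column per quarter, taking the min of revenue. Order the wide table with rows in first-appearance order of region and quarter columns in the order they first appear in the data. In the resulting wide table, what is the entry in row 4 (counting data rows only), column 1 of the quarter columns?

With rows in first-appearance order of region, row 4 is region=SE. quarter columns in first-appearance order: 2027Q1, 2027Q4, 2027Q3, 2027Q2; column 1 is 2027Q1.
Long rows with region=SE, quarter=2027Q1: min(581, 498, 723) = 498.

498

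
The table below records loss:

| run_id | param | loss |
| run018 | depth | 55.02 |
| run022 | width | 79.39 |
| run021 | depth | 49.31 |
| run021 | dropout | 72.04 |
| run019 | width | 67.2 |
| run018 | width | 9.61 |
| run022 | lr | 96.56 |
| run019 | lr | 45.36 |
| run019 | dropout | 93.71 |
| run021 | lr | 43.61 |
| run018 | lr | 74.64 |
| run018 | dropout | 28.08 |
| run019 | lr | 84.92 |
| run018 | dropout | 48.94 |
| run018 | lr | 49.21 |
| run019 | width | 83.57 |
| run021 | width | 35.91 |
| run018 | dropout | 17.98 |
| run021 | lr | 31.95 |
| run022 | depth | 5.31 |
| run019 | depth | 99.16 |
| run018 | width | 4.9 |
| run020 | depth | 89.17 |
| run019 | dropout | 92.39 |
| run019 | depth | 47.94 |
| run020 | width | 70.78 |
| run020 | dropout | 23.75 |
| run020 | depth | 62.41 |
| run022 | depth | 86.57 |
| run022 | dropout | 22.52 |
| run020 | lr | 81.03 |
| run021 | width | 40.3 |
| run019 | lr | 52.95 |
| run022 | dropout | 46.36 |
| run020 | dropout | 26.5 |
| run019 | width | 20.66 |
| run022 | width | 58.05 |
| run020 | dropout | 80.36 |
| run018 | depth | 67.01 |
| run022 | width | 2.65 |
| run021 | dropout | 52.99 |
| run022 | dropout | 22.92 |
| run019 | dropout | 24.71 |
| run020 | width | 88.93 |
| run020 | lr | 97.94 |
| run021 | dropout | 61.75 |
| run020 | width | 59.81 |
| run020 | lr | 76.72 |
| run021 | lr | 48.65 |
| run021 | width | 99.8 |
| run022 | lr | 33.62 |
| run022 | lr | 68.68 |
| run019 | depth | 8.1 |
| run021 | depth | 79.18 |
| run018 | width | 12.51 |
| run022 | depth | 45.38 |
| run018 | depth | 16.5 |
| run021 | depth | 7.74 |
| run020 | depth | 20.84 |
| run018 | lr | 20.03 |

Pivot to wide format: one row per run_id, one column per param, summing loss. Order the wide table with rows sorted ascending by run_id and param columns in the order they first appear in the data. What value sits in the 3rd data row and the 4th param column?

255.69

With rows sorted ascending by run_id, row 3 is run_id=run020. param columns in first-appearance order: depth, width, dropout, lr; column 4 is lr.
Long rows with run_id=run020, param=lr: 81.03 + 97.94 + 76.72 = 255.69.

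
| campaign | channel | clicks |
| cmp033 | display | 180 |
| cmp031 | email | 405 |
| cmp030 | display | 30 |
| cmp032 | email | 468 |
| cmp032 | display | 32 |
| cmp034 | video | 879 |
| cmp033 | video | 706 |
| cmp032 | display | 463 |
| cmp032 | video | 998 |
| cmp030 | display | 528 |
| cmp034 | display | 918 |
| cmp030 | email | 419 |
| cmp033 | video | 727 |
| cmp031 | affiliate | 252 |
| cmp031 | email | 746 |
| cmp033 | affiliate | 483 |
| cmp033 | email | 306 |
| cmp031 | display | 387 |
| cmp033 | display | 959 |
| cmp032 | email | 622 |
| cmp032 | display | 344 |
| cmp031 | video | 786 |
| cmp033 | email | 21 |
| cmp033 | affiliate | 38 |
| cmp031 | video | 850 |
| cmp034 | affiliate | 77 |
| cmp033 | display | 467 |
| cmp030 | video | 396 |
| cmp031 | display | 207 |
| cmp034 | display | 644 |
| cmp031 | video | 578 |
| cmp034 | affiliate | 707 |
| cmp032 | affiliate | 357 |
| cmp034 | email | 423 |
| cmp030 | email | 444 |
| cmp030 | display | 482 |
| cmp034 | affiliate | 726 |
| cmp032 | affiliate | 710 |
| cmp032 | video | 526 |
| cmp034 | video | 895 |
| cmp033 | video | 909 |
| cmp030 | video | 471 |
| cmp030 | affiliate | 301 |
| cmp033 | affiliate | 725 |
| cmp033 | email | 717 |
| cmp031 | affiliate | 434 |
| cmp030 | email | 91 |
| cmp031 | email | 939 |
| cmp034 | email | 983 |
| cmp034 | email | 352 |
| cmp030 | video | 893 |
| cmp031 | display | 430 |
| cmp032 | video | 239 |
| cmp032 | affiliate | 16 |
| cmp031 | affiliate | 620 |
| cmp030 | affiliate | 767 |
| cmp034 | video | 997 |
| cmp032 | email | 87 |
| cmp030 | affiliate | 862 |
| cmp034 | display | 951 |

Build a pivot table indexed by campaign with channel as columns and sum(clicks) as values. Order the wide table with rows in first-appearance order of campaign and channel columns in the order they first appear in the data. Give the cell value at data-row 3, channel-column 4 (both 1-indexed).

With rows in first-appearance order of campaign, row 3 is campaign=cmp030. channel columns in first-appearance order: display, email, video, affiliate; column 4 is affiliate.
Long rows with campaign=cmp030, channel=affiliate: 301 + 767 + 862 = 1930.

1930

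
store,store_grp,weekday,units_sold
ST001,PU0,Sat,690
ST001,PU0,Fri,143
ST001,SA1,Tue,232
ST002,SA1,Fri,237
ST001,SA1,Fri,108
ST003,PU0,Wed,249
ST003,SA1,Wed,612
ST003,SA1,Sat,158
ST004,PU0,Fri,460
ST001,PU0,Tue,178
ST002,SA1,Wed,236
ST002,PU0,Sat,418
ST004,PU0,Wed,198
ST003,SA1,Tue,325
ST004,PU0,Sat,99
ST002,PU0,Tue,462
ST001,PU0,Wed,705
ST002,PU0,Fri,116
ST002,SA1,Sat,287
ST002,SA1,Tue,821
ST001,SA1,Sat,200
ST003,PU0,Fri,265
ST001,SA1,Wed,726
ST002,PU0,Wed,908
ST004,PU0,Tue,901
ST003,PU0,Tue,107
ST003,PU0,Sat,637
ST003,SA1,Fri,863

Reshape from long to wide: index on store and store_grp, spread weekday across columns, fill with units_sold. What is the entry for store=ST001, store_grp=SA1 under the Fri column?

108

Wide layout: rows indexed by store and store_grp, columns are the 4 distinct weekday values (Sat, Fri, Tue, Wed).
Cell (store=ST001, store_grp=SA1, weekday=Fri) draws from the long row where store=ST001, store_grp=SA1 and weekday=Fri, which has units_sold=108.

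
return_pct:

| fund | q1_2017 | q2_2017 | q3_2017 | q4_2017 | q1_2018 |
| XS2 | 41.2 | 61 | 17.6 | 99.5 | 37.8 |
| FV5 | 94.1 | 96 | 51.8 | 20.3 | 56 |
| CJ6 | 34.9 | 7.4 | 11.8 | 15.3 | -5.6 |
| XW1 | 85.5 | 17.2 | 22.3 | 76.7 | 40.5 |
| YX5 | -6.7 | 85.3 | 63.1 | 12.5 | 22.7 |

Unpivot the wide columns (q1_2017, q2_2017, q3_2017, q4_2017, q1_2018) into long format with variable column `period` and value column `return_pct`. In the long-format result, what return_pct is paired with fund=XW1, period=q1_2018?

40.5

Unpivoting turns each (fund, wide-column) pair into one long row.
The wide cell at row XW1, column q1_2018 holds 40.5, so the long row (XW1, q1_2018) has return_pct=40.5.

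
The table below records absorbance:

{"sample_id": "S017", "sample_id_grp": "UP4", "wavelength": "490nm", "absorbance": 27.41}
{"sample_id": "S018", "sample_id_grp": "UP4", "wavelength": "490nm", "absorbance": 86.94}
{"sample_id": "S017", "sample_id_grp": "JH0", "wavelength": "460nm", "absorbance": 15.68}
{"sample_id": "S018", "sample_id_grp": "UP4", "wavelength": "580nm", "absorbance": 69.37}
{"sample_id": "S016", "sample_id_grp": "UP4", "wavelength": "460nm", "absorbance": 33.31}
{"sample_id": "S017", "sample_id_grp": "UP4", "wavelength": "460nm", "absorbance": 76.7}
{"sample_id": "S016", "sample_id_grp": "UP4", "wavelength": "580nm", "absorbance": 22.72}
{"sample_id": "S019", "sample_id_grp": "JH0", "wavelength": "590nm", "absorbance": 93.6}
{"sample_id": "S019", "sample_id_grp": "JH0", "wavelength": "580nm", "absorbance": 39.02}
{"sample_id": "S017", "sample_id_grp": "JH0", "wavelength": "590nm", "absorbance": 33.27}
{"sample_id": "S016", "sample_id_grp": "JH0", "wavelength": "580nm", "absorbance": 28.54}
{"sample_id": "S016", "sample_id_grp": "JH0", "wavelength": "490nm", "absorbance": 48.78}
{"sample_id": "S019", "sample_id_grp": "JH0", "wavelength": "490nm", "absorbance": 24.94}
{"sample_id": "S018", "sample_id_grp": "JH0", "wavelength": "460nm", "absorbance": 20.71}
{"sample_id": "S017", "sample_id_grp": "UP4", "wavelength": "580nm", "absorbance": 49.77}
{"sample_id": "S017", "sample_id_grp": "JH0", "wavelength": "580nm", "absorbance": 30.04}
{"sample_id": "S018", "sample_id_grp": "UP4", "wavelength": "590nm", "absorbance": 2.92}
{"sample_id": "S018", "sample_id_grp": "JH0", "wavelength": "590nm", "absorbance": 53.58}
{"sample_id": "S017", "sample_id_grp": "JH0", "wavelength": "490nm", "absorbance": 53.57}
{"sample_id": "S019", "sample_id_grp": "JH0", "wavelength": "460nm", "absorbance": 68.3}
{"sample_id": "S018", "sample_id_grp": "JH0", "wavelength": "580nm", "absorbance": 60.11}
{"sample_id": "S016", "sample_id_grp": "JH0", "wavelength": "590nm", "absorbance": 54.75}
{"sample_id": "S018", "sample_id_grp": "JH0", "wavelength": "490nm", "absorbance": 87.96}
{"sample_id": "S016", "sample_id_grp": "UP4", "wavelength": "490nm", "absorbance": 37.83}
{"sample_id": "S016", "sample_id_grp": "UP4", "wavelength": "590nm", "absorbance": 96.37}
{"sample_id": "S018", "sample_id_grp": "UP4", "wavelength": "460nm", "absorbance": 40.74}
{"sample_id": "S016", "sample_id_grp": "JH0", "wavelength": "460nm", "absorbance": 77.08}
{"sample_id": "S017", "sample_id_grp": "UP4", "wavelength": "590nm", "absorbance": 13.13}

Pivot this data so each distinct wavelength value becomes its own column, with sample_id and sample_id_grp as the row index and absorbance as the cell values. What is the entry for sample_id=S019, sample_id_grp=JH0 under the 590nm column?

Wide layout: rows indexed by sample_id and sample_id_grp, columns are the 4 distinct wavelength values (490nm, 460nm, 580nm, 590nm).
Cell (sample_id=S019, sample_id_grp=JH0, wavelength=590nm) draws from the long row where sample_id=S019, sample_id_grp=JH0 and wavelength=590nm, which has absorbance=93.6.

93.6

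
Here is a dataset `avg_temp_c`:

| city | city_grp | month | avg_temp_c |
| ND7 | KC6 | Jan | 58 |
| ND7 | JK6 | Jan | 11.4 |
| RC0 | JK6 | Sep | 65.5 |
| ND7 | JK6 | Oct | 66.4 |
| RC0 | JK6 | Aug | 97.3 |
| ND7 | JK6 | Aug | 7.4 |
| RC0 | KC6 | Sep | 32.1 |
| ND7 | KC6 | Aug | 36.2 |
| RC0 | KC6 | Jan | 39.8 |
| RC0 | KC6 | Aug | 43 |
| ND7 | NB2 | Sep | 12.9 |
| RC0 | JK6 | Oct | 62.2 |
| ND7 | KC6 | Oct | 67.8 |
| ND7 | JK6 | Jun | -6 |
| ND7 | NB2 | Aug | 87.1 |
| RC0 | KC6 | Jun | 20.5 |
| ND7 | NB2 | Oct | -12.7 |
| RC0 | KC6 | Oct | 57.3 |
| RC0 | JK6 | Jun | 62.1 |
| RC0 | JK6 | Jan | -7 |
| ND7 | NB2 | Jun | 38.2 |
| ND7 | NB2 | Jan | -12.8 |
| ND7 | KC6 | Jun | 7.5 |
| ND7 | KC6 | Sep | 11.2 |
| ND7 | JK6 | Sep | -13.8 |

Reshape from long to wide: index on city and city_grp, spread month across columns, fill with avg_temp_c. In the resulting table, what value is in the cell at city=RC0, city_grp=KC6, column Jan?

39.8

Wide layout: rows indexed by city and city_grp, columns are the 5 distinct month values (Jan, Sep, Oct, Aug, Jun).
Cell (city=RC0, city_grp=KC6, month=Jan) draws from the long row where city=RC0, city_grp=KC6 and month=Jan, which has avg_temp_c=39.8.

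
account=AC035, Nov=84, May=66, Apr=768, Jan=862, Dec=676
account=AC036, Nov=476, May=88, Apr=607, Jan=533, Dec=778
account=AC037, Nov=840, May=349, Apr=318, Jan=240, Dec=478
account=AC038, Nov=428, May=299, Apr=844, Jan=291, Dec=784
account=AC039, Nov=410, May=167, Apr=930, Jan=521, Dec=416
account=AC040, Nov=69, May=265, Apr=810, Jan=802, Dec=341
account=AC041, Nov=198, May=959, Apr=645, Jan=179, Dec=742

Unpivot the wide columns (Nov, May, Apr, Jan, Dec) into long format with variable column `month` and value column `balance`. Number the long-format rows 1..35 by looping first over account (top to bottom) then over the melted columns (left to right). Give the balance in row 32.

959

35 rows total (7 × 5). Row 32: index ⌊(32-1)/5⌋ = 6 into account → AC041; (32-1) mod 5 = 1 into the melted columns → May.
So row 32 is (AC041, May, 959); balance = 959.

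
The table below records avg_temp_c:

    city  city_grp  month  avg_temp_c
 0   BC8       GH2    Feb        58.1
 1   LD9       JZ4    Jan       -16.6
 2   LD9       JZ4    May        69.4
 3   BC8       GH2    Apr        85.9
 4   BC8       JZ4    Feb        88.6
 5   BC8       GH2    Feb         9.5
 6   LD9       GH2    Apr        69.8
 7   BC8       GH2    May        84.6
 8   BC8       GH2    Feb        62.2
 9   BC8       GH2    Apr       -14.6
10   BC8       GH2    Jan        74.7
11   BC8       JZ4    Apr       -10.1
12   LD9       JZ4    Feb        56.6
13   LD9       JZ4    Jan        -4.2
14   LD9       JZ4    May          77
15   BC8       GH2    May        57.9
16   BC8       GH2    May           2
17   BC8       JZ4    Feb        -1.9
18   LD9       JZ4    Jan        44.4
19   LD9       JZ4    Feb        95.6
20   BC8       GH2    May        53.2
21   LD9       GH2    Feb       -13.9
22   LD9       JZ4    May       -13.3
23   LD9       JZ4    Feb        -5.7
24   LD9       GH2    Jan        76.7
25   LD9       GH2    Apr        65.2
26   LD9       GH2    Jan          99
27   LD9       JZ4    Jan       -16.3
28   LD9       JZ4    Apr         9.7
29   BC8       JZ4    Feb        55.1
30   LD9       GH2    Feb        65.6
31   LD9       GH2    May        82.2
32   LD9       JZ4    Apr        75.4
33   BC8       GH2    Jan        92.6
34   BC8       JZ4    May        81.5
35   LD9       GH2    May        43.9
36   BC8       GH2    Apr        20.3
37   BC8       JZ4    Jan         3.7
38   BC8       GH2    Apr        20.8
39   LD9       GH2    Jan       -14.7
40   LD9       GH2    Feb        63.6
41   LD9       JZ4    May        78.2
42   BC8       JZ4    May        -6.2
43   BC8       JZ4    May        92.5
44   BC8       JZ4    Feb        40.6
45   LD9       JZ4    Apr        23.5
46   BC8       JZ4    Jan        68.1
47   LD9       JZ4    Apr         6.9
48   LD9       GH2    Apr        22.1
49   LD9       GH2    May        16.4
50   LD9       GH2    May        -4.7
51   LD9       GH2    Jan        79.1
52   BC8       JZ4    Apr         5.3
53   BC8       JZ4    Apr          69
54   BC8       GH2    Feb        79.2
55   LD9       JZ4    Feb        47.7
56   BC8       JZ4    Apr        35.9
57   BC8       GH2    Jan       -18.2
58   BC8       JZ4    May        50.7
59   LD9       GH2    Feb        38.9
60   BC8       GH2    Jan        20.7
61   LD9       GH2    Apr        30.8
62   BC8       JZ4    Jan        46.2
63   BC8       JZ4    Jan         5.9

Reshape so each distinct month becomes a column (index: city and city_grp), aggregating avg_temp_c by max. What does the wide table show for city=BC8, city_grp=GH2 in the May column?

Rows with city=BC8, city_grp=GH2 and month=May: avg_temp_c values are 84.6, 57.9, 2, 53.2.
max(84.6, 57.9, 2, 53.2) = 84.6.

84.6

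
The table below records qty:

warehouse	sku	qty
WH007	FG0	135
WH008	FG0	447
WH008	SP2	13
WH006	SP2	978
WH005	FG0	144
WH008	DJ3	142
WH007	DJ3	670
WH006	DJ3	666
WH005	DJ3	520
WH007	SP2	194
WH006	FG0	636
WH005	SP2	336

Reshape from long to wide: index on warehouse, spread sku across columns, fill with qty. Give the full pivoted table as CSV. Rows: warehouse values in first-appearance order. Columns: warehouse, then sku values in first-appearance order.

warehouse,FG0,SP2,DJ3
WH007,135,194,670
WH008,447,13,142
WH006,636,978,666
WH005,144,336,520

Columns: warehouse plus the 3 distinct sku values (FG0, SP2, DJ3).
For example, row WH007 column FG0 takes qty=135 from the long row (WH007, FG0).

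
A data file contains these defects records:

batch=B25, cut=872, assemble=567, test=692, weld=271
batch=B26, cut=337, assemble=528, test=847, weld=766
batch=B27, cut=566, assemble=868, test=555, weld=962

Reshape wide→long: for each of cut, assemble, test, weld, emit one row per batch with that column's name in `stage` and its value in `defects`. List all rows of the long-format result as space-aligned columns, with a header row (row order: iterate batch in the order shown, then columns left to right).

batch  stage     defects
B25    cut       872    
B25    assemble  567    
B25    test      692    
B25    weld      271    
B26    cut       337    
B26    assemble  528    
B26    test      847    
B26    weld      766    
B27    cut       566    
B27    assemble  868    
B27    test      555    
B27    weld      962    

Each (batch, column) pair becomes one row: 3 × 4 = 12 rows.
For example, (B25, cut) → defects=872.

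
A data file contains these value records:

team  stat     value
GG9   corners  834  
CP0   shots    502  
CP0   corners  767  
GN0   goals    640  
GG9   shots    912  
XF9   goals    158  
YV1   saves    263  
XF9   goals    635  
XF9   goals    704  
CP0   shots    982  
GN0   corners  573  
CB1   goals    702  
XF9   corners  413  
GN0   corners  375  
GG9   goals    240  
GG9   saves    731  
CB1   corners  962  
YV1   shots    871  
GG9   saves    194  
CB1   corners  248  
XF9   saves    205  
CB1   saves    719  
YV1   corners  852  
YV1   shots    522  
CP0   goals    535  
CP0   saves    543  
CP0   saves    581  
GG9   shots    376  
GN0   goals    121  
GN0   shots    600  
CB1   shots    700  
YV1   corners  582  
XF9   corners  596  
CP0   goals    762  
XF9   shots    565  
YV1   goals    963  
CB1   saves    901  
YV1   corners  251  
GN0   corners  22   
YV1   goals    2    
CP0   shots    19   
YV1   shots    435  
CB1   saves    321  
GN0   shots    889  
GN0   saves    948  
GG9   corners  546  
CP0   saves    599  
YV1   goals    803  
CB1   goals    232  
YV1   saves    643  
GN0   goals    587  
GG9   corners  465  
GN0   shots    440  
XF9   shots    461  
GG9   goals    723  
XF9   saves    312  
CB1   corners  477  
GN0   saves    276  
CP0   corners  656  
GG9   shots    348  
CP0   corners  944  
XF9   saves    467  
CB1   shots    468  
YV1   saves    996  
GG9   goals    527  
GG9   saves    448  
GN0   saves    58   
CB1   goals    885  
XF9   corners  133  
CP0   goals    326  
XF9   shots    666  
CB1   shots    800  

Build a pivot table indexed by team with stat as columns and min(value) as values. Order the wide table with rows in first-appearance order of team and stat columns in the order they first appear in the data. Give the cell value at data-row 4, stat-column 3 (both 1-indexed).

158

With rows in first-appearance order of team, row 4 is team=XF9. stat columns in first-appearance order: corners, shots, goals, saves; column 3 is goals.
Long rows with team=XF9, stat=goals: min(158, 635, 704) = 158.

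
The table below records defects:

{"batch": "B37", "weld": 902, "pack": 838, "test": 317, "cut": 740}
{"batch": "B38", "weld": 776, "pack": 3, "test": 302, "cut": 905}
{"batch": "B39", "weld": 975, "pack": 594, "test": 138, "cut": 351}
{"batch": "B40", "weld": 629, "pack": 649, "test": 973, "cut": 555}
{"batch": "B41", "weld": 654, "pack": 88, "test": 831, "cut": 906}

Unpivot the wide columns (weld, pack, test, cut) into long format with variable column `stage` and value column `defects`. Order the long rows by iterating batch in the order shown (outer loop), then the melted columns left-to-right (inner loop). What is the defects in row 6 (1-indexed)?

20 rows total (5 × 4). Row 6: index ⌊(6-1)/4⌋ = 1 into batch → B38; (6-1) mod 4 = 1 into the melted columns → pack.
So row 6 is (B38, pack, 3); defects = 3.

3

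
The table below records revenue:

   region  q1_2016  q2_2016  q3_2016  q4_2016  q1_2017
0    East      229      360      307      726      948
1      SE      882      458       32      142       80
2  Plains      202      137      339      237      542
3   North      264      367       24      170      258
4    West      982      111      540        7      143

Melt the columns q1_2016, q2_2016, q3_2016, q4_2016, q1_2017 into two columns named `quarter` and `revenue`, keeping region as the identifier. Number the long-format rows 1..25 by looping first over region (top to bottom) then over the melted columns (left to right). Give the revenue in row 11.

202

25 rows total (5 × 5). Row 11: index ⌊(11-1)/5⌋ = 2 into region → Plains; (11-1) mod 5 = 0 into the melted columns → q1_2016.
So row 11 is (Plains, q1_2016, 202); revenue = 202.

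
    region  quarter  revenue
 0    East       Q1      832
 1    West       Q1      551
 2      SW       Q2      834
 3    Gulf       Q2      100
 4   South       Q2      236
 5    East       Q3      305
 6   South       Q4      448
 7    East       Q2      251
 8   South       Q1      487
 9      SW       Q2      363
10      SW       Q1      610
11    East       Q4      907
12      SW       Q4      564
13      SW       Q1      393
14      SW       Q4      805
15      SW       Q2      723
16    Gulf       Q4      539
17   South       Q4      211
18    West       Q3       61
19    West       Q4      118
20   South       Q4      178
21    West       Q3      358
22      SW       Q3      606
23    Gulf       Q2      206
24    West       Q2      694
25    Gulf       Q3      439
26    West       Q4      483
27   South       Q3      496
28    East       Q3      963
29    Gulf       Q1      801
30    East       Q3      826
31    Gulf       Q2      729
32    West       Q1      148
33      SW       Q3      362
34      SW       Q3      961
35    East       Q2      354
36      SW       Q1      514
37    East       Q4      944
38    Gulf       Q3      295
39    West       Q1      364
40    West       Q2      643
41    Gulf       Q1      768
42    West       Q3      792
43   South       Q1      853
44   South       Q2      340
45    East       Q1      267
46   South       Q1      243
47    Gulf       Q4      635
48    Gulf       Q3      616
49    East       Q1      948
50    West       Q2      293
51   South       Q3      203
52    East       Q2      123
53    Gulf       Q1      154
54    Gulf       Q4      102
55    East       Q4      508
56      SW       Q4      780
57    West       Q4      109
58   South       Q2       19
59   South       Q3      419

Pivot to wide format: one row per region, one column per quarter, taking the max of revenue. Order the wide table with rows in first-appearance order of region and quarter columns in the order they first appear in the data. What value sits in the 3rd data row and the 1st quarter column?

610

With rows in first-appearance order of region, row 3 is region=SW. quarter columns in first-appearance order: Q1, Q2, Q3, Q4; column 1 is Q1.
Long rows with region=SW, quarter=Q1: max(610, 393, 514) = 610.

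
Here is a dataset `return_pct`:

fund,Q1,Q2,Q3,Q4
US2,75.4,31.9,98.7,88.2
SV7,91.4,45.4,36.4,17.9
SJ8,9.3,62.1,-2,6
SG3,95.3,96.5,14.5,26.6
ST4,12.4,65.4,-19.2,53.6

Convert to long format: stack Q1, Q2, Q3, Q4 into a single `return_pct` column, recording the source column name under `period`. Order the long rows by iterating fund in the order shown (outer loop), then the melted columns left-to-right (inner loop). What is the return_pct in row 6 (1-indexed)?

45.4

20 rows total (5 × 4). Row 6: index ⌊(6-1)/4⌋ = 1 into fund → SV7; (6-1) mod 4 = 1 into the melted columns → Q2.
So row 6 is (SV7, Q2, 45.4); return_pct = 45.4.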